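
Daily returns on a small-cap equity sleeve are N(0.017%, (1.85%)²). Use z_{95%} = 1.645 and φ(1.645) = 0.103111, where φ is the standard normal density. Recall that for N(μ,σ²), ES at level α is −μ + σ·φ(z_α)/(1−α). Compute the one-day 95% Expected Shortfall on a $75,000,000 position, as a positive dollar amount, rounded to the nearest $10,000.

Tail multiplier: φ(z)/(1−α) = 0.103111 / 0.05 = 2.062.
ES = −(0.017%) + 1.85% × 2.062 = 3.798%.
On $75,000,000: 0.03798 × $75,000,000 = $2,848,500.

$2,850,000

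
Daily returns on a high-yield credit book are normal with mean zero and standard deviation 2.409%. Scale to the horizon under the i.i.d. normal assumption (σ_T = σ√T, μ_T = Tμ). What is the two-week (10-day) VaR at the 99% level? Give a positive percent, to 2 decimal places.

17.72%

At 99%, z = 2.326.
σ_{10d} = 2.409% × √10 = 7.618%.
VaR = 2.326 × 7.618% = 17.719%.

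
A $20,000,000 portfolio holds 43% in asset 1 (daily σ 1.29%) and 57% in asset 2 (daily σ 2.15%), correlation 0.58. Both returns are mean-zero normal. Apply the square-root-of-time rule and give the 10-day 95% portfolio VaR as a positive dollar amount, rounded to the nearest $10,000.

σ_p = √(0.43²·1.29² + 0.57²·2.15² + 2·0.58·0.43·0.57·1.29·2.15) = 1.612%.
σ_{10d} = 1.612% × √10 = 5.098%.
z(95%) = 1.645.
VaR = 1.645 × 5.098% = 8.386%; on $20,000,000 that is $1,677,200.

$1,680,000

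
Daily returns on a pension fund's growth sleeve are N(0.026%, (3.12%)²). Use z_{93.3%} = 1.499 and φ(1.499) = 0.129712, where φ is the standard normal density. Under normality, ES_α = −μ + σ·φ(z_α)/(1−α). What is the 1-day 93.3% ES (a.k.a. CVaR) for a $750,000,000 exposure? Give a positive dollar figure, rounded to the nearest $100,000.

$45,100,000

Tail multiplier: φ(z)/(1−α) = 0.129712 / 0.067 = 1.936.
ES = −(0.026%) + 3.12% × 1.936 = 6.014%.
On $750,000,000: 0.06014 × $750,000,000 = $45,105,000.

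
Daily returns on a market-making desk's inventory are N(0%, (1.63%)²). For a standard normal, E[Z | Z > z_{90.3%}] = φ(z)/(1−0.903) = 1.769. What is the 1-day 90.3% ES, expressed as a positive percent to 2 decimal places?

2.88%

ES = 1.63% × 1.769 = 2.883%.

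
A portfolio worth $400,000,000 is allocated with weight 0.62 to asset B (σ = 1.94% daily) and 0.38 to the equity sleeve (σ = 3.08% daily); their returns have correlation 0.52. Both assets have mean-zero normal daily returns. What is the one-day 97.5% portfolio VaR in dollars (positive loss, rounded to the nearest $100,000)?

σ_p² = 0.62²·1.94² + 0.38²·3.08² + 2·0.52·0.62·0.38·1.94·3.08 = 4.2806 (%²).
σ_p = √4.2806 = 2.069%.
At 97.5%, z = 1.960.
VaR = 1.960 × 2.069% = 4.055%; on $400,000,000 that is $16,220,000.

$16,200,000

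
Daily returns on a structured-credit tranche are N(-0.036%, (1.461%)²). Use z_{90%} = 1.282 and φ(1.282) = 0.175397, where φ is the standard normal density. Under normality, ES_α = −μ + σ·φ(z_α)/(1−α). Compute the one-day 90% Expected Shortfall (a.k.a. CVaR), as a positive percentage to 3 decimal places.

Tail multiplier: φ(z)/(1−α) = 0.175397 / 0.1 = 1.754.
ES = −(-0.036%) + 1.461% × 1.754 = 2.599%.

2.599%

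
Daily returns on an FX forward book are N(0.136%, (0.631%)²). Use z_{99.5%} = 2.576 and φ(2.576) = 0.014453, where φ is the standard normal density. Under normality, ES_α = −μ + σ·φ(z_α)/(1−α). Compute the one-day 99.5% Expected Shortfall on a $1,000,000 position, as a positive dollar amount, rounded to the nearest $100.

$16,900

Tail multiplier: φ(z)/(1−α) = 0.014453 / 0.005 = 2.891.
ES = −(0.136%) + 0.631% × 2.891 = 1.688%.
On $1,000,000: 0.01688 × $1,000,000 = $16,880.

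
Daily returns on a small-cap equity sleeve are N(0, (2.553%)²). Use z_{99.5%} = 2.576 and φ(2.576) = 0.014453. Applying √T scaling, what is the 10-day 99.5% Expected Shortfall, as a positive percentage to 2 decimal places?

σ_{10d} = 2.553% × √10 = 8.073%.
ES multiplier = φ(z)/(1−α) = 0.014453/0.005 = 2.891.
ES = 8.073% × 2.891 = 23.339%.

23.34%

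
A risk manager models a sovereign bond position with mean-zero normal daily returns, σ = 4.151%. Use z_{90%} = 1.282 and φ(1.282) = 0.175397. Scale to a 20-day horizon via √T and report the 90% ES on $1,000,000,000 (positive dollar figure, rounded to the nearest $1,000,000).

$326,000,000

σ_{20d} = 4.151% × √20 = 18.564%.
ES multiplier = φ(z)/(1−α) = 0.175397/0.1 = 1.754.
ES = 18.564% × 1.754 = 32.561%; on $1,000,000,000: $325,610,000.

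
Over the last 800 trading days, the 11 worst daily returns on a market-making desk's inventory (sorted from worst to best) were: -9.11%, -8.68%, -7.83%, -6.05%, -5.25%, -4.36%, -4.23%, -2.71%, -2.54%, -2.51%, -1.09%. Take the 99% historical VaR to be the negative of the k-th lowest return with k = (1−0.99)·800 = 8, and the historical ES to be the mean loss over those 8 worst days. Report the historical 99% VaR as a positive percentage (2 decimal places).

k = 8; the 8th lowest return is -2.71%, so VaR = 2.71%.

2.71%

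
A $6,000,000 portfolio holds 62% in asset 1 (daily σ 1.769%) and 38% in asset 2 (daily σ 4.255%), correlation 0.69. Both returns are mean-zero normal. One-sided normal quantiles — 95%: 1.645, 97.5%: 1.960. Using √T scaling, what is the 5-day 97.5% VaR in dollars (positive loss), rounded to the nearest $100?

$658,200

σ_p = √(0.62²·1.769² + 0.38²·4.255² + 2·0.69·0.62·0.38·1.769·4.255) = 2.503%.
σ_{5d} = 2.503% × √5 = 5.597%.
VaR = 1.960 × 5.597% = 10.970%; on $6,000,000 that is $658,200.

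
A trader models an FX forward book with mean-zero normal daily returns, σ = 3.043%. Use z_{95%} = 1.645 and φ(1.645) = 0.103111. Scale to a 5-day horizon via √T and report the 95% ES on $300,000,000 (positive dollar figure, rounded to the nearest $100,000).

σ_{5d} = 3.043% × √5 = 6.804%.
ES multiplier = φ(z)/(1−α) = 0.103111/0.05 = 2.062.
ES = 6.804% × 2.062 = 14.030%; on $300,000,000: $42,090,000.

$42,100,000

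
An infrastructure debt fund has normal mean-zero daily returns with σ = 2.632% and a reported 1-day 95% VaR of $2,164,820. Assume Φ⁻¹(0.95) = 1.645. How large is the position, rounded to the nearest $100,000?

VaR as a fraction of value: z·σ = 1.645 × 2.632% = 4.32964%.
Position = $2,164,820 / 0.0432964 = $50,000,000.

$50,000,000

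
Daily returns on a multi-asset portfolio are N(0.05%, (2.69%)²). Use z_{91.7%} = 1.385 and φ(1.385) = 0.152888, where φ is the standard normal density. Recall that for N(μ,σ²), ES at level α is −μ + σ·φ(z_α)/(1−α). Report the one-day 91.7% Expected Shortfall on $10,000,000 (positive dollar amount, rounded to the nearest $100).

$490,500

Tail multiplier: φ(z)/(1−α) = 0.152888 / 0.083 = 1.842.
ES = −(0.05%) + 2.69% × 1.842 = 4.905%.
On $10,000,000: 0.04905 × $10,000,000 = $490,500.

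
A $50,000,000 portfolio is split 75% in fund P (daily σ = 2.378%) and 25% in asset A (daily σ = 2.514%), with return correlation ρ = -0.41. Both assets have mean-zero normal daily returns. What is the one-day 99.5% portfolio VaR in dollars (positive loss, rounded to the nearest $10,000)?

$2,100,000

σ_p² = 0.75²·2.378² + 0.25²·2.514² + 2·-0.41·0.75·0.25·2.378·2.514 = 2.6567 (%²).
σ_p = √2.6567 = 1.630%.
At 99.5%, z = 2.576.
VaR = 2.576 × 1.630% = 4.199%; on $50,000,000 that is $2,099,500.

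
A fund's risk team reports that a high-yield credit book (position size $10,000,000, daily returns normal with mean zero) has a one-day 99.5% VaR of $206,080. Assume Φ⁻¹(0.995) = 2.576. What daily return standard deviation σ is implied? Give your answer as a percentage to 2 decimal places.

VaR as a fraction: $206,080 / $10,000,000 = 2.061%.
σ = VaR / z = 2.061% / 2.576 = 0.800%.

0.80%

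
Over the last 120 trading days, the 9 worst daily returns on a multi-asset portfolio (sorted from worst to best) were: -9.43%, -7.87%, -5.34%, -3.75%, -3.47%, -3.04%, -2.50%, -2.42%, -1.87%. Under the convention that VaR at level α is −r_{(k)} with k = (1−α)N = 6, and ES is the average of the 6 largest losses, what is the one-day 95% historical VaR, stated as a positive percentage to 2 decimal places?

3.04%

k = 6; the 6th lowest return is -3.04%, so VaR = 3.04%.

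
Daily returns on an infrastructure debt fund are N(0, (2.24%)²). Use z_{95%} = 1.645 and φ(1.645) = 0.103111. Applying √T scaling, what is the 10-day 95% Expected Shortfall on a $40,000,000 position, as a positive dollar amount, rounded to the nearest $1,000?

σ_{10d} = 2.24% × √10 = 7.084%.
ES multiplier = φ(z)/(1−α) = 0.103111/0.05 = 2.062.
ES = 7.084% × 2.062 = 14.607%; on $40,000,000: $5,842,800.

$5,843,000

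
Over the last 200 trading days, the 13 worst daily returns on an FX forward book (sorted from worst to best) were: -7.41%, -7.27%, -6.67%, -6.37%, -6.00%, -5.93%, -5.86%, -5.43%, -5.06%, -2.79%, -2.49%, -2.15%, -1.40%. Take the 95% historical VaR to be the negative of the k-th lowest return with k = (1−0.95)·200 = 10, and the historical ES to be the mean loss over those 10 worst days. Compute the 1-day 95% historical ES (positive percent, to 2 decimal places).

The 10 worst returns sum to -58.79%.
ES = −(-58.79%) / 10 = 5.879% ≈ 5.88%.

5.88%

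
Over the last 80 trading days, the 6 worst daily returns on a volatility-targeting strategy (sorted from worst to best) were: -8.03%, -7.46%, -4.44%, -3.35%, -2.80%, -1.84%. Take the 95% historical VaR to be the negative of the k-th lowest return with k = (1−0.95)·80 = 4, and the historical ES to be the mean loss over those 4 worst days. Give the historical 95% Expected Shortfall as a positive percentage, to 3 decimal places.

5.820%

The 4 worst returns sum to -23.28%.
ES = −(-23.28%) / 4 = 5.82% ≈ 5.820%.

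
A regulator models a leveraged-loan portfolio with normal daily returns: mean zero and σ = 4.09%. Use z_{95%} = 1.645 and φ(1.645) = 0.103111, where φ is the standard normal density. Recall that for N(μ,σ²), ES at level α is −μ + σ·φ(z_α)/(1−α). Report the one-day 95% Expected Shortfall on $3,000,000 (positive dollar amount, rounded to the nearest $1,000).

Tail multiplier: φ(z)/(1−α) = 0.103111 / 0.05 = 2.062.
ES = 4.09% × 2.062 = 8.434%.
On $3,000,000: 0.08434 × $3,000,000 = $253,020.

$253,000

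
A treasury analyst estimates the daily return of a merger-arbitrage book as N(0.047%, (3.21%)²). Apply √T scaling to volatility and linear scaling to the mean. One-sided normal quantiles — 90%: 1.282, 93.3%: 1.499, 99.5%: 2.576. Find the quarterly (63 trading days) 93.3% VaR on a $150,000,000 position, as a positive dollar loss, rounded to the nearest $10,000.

$52,850,000

σ_{63d} = 3.21% × √63 = 25.479%; μ_{63d} = 63 × 0.047% = 2.961%.
VaR = −(2.961%) + 1.499 × 25.479% = 35.232%.
On $150,000,000: 0.35232 × $150,000,000 = $52,848,000.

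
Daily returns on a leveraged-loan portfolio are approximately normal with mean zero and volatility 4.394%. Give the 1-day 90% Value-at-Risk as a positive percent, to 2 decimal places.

5.63%

At 90% one-sided, z = 1.282.
VaR = z·σ = 1.282 × 4.394% = 5.633%.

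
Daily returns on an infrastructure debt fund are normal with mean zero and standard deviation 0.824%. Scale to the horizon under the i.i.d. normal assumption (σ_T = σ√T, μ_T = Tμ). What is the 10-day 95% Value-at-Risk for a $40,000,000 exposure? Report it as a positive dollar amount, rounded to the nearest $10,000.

At 95%, z = 1.645.
σ_{10d} = 0.824% × √10 = 2.606%.
VaR = 1.645 × 2.606% = 4.287%.
On $40,000,000: 0.04287 × $40,000,000 = $1,714,800.

$1,710,000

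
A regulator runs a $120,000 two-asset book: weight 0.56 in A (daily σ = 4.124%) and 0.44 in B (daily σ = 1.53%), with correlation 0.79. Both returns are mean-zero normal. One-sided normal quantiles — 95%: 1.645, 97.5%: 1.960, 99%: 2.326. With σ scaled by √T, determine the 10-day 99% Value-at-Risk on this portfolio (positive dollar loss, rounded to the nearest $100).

σ_p = √(0.56²·4.124² + 0.44²·1.53² + 2·0.79·0.56·0.44·4.124·1.53) = 2.871%.
σ_{10d} = 2.871% × √10 = 9.079%.
VaR = 2.326 × 9.079% = 21.118%; on $120,000 that is $25,342.

$25,300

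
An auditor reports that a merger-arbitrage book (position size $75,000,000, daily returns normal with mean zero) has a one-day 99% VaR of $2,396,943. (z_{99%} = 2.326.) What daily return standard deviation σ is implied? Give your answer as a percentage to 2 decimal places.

1.37%

VaR as a fraction: $2,396,943 / $75,000,000 = 3.196%.
σ = VaR / z = 3.196% / 2.326 = 1.374%.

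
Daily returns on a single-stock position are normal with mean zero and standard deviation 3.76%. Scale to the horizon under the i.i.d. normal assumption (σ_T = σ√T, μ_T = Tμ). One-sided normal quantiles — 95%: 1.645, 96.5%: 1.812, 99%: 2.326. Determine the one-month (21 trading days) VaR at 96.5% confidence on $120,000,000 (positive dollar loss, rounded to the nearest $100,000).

$37,500,000

σ_{21d} = 3.76% × √21 = 17.230%.
VaR = 1.812 × 17.230% = 31.221%.
On $120,000,000: 0.31221 × $120,000,000 = $37,465,200.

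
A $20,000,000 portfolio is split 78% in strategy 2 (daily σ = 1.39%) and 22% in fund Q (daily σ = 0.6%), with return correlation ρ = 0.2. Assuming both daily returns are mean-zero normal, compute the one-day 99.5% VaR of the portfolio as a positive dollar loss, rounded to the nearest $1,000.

σ_p² = 0.78²·1.39² + 0.22²·0.6² + 2·0.2·0.78·0.22·1.39·0.6 = 1.2502 (%²).
σ_p = √1.2502 = 1.118%.
At 99.5%, z = 2.576.
VaR = 2.576 × 1.118% = 2.880%; on $20,000,000 that is $576,000.

$576,000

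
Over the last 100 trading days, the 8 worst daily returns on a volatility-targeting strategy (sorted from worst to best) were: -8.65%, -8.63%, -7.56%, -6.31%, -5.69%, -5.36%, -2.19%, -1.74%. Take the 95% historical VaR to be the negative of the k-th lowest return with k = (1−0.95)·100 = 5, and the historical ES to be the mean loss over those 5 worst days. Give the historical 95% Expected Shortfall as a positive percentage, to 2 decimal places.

7.37%

The 5 worst returns sum to -36.84%.
ES = −(-36.84%) / 5 = 7.368% ≈ 7.37%.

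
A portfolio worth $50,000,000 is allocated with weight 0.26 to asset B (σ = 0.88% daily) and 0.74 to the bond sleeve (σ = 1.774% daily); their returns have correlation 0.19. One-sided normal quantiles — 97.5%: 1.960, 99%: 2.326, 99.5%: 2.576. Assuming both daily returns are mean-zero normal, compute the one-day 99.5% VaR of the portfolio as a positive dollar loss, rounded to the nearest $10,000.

$1,770,000

σ_p² = 0.26²·0.88² + 0.74²·1.774² + 2·0.19·0.26·0.74·0.88·1.774 = 1.8898 (%²).
σ_p = √1.8898 = 1.375%.
VaR = 2.576 × 1.375% = 3.542%; on $50,000,000 that is $1,771,000.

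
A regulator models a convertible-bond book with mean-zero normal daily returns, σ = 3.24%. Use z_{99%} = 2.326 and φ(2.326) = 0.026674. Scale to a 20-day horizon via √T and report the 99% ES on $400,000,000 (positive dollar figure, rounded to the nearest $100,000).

σ_{20d} = 3.24% × √20 = 14.490%.
ES multiplier = φ(z)/(1−α) = 0.026674/0.01 = 2.667.
ES = 14.490% × 2.667 = 38.645%; on $400,000,000: $154,580,000.

$154,600,000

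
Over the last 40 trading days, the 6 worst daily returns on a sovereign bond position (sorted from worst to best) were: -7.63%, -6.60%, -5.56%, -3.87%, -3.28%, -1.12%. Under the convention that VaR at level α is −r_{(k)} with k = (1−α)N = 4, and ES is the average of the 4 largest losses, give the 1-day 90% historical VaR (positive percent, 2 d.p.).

3.87%

k = 4; the 4th lowest return is -3.87%, so VaR = 3.87%.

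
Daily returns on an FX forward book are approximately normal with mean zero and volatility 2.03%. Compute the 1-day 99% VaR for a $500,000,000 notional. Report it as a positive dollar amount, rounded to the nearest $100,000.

At 99% one-sided, z = 2.326.
VaR = z·σ = 2.326 × 2.03% = 4.722%.
On $500,000,000: 0.04722 × $500,000,000 = $23,610,000.

$23,600,000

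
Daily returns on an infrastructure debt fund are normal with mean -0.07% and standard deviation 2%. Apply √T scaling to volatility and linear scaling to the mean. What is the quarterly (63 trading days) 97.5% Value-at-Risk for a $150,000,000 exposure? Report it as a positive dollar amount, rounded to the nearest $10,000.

At 97.5%, z = 1.960.
σ_{63d} = 2% × √63 = 15.875%; μ_{63d} = 63 × -0.07% = -4.410%.
VaR = −(-4.410%) + 1.960 × 15.875% = 35.525%.
On $150,000,000: 0.35525 × $150,000,000 = $53,287,500.

$53,290,000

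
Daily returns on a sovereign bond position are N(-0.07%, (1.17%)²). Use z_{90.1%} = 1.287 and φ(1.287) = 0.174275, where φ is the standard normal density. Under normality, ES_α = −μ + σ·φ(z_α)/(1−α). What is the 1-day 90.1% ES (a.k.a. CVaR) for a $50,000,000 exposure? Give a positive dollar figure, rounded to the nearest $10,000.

Tail multiplier: φ(z)/(1−α) = 0.174275 / 0.099 = 1.760.
ES = −(-0.07%) + 1.17% × 1.760 = 2.129%.
On $50,000,000: 0.02129 × $50,000,000 = $1,064,500.

$1,060,000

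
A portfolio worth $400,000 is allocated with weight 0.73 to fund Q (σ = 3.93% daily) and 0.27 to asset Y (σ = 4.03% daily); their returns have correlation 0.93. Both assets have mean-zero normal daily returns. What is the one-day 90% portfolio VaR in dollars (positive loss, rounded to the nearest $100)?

σ_p² = 0.73²·3.93² + 0.27²·4.03² + 2·0.93·0.73·0.27·3.93·4.03 = 15.2208 (%²).
σ_p = √15.2208 = 3.901%.
At 90%, z = 1.282.
VaR = 1.282 × 3.901% = 5.001%; on $400,000 that is $20,004.

$20,000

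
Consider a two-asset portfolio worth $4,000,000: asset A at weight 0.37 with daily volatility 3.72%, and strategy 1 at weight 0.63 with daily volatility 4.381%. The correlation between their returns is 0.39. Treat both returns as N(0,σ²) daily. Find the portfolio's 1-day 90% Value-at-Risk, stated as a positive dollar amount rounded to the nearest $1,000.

$181,000

σ_p² = 0.37²·3.72² + 0.63²·4.381² + 2·0.39·0.37·0.63·3.72·4.381 = 12.4754 (%²).
σ_p = √12.4754 = 3.532%.
At 90%, z = 1.282.
VaR = 1.282 × 3.532% = 4.528%; on $4,000,000 that is $181,120.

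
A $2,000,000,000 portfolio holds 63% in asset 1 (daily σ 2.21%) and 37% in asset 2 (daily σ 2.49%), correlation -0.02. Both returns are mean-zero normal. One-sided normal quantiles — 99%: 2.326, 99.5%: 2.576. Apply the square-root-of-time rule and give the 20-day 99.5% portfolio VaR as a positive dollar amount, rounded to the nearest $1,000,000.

σ_p = √(0.63²·2.21² + 0.37²·2.49² + 2·-0.02·0.63·0.37·2.21·2.49) = 1.654%.
σ_{20d} = 1.654% × √20 = 7.397%.
VaR = 2.576 × 7.397% = 19.055%; on $2,000,000,000 that is $381,100,000.

$381,000,000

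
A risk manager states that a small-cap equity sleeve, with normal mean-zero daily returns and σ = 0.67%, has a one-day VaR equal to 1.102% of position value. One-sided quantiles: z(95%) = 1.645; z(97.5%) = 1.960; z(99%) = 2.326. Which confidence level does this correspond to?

Implied z = VaR/σ = 1.102 / 0.67 = 1.645.
This matches z(95%) = 1.645.

95%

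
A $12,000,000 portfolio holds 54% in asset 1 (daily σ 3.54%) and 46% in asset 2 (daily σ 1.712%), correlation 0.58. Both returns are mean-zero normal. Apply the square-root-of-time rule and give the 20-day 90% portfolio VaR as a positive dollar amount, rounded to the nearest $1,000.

σ_p = √(0.54²·3.54² + 0.46²·1.712² + 2·0.58·0.54·0.46·3.54·1.712) = 2.454%.
σ_{20d} = 2.454% × √20 = 10.975%.
z(90%) = 1.282.
VaR = 1.282 × 10.975% = 14.070%; on $12,000,000 that is $1,688,400.

$1,688,000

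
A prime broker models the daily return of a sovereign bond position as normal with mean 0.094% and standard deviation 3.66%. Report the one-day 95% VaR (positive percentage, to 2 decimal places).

5.93%

At 95% one-sided, z = 1.645.
VaR = −μ + z·σ = −(0.094%) + 1.645 × 3.66% = 5.927%.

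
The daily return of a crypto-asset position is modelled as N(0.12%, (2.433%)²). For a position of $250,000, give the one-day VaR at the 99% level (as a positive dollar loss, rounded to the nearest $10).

At 99% one-sided, z = 2.326.
VaR = −μ + z·σ = −(0.12%) + 2.326 × 2.433% = 5.539%.
On $250,000: 0.05539 × $250,000 = $13,847.

$13,850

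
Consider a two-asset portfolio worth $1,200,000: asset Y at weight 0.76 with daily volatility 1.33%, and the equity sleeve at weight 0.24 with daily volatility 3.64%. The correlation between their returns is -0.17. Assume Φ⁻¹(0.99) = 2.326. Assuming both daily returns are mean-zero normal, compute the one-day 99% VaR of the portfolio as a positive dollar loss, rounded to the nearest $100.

σ_p² = 0.76²·1.33² + 0.24²·3.64² + 2·-0.17·0.76·0.24·1.33·3.64 = 1.4847 (%²).
σ_p = √1.4847 = 1.218%.
VaR = 2.326 × 1.218% = 2.833%; on $1,200,000 that is $33,996.

$34,000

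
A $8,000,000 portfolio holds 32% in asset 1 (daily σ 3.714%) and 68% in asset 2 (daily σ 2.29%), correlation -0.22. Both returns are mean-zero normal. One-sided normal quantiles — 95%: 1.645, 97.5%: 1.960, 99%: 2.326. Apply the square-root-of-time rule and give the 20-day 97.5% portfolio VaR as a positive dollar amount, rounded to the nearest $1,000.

$1,219,000

σ_p = √(0.32²·3.714² + 0.68²·2.29² + 2·-0.22·0.32·0.68·3.714·2.29) = 1.739%.
σ_{20d} = 1.739% × √20 = 7.777%.
VaR = 1.960 × 7.777% = 15.243%; on $8,000,000 that is $1,219,440.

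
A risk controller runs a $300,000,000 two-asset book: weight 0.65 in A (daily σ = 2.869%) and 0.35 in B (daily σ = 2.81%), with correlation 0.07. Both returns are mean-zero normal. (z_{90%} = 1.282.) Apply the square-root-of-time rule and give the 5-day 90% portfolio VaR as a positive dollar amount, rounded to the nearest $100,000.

$18,600,000

σ_p = √(0.65²·2.869² + 0.35²·2.81² + 2·0.07·0.65·0.35·2.869·2.81) = 2.168%.
σ_{5d} = 2.168% × √5 = 4.848%.
VaR = 1.282 × 4.848% = 6.215%; on $300,000,000 that is $18,645,000.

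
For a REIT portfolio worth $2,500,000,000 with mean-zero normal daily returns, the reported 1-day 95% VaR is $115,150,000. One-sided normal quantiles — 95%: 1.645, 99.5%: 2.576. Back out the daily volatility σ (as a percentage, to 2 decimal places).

VaR as a fraction: $115,150,000 / $2,500,000,000 = 4.606%.
σ = VaR / z = 4.606% / 1.645 = 2.800%.

2.80%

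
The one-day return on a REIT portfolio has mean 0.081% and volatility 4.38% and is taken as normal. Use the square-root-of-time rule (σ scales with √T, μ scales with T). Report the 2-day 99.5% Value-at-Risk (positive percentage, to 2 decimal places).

At 99.5%, z = 2.576.
σ_{2d} = 4.38% × √2 = 6.194%; μ_{2d} = 2 × 0.081% = 0.162%.
VaR = −(0.162%) + 2.576 × 6.194% = 15.794%.

15.79%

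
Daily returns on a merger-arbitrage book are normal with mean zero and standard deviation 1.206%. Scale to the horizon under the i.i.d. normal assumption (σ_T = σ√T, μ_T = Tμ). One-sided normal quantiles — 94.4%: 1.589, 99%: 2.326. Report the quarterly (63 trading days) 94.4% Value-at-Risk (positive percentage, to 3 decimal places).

σ_{63d} = 1.206% × √63 = 9.572%.
VaR = 1.589 × 9.572% = 15.210%.

15.210%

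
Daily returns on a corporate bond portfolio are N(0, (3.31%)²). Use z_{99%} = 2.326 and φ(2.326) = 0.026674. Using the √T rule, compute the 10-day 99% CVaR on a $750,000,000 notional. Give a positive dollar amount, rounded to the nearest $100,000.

$209,400,000

σ_{10d} = 3.31% × √10 = 10.467%.
ES multiplier = φ(z)/(1−α) = 0.026674/0.01 = 2.667.
ES = 10.467% × 2.667 = 27.915%; on $750,000,000: $209,362,500.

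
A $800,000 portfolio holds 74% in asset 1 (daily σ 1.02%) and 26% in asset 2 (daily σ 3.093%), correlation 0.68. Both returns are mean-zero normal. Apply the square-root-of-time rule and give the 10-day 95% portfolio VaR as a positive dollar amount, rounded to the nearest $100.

$59,500

σ_p = √(0.74²·1.02² + 0.26²·3.093² + 2·0.68·0.74·0.26·1.02·3.093) = 1.429%.
σ_{10d} = 1.429% × √10 = 4.519%.
z(95%) = 1.645.
VaR = 1.645 × 4.519% = 7.434%; on $800,000 that is $59,472.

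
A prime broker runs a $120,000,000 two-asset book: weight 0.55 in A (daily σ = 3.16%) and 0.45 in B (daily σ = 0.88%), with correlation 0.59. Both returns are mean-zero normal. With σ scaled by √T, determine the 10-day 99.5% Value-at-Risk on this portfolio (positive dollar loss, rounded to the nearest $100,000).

$19,500,000

σ_p = √(0.55²·3.16² + 0.45²·0.88² + 2·0.59·0.55·0.45·3.16·0.88) = 1.997%.
σ_{10d} = 1.997% × √10 = 6.315%.
z(99.5%) = 2.576.
VaR = 2.576 × 6.315% = 16.267%; on $120,000,000 that is $19,520,400.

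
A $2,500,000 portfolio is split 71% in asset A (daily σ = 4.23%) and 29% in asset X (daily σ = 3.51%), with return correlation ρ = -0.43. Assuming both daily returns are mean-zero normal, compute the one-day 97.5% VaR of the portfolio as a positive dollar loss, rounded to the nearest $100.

$133,500

σ_p² = 0.71²·4.23² + 0.29²·3.51² + 2·-0.43·0.71·0.29·4.23·3.51 = 7.4269 (%²).
σ_p = √7.4269 = 2.725%.
At 97.5%, z = 1.960.
VaR = 1.960 × 2.725% = 5.341%; on $2,500,000 that is $133,525.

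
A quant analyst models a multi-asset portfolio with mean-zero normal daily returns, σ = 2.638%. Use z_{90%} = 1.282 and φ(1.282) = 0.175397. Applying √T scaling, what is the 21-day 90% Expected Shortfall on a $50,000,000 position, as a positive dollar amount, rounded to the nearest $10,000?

$10,600,000

σ_{21d} = 2.638% × √21 = 12.089%.
ES multiplier = φ(z)/(1−α) = 0.175397/0.1 = 1.754.
ES = 12.089% × 1.754 = 21.204%; on $50,000,000: $10,602,000.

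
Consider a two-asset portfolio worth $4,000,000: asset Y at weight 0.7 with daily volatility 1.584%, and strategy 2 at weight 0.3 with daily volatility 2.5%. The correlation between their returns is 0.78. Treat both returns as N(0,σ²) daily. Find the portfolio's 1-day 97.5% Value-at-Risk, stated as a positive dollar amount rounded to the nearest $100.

$137,800

σ_p² = 0.7²·1.584² + 0.3²·2.5² + 2·0.78·0.7·0.3·1.584·2.5 = 3.0892 (%²).
σ_p = √3.0892 = 1.758%.
At 97.5%, z = 1.960.
VaR = 1.960 × 1.758% = 3.446%; on $4,000,000 that is $137,840.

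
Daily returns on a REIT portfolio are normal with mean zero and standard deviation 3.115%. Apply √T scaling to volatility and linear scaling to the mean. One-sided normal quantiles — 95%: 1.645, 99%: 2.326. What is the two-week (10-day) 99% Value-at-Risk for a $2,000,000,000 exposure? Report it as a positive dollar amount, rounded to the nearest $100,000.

σ_{10d} = 3.115% × √10 = 9.850%.
VaR = 2.326 × 9.850% = 22.911%.
On $2,000,000,000: 0.22911 × $2,000,000,000 = $458,220,000.

$458,200,000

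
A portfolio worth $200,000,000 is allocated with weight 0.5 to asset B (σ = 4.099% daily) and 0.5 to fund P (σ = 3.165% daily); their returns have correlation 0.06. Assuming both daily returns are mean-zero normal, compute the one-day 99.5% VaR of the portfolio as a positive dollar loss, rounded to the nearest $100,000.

σ_p² = 0.5²·4.099² + 0.5²·3.165² + 2·0.06·0.5·0.5·4.099·3.165 = 7.0940 (%²).
σ_p = √7.0940 = 2.663%.
At 99.5%, z = 2.576.
VaR = 2.576 × 2.663% = 6.860%; on $200,000,000 that is $13,720,000.

$13,700,000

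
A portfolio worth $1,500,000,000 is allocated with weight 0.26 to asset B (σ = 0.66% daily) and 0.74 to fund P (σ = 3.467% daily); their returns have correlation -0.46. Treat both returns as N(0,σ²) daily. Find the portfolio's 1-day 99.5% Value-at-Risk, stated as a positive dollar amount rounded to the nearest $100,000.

$96,300,000

σ_p² = 0.26²·0.66² + 0.74²·3.467² + 2·-0.46·0.26·0.74·0.66·3.467 = 6.2066 (%²).
σ_p = √6.2066 = 2.491%.
At 99.5%, z = 2.576.
VaR = 2.576 × 2.491% = 6.417%; on $1,500,000,000 that is $96,255,000.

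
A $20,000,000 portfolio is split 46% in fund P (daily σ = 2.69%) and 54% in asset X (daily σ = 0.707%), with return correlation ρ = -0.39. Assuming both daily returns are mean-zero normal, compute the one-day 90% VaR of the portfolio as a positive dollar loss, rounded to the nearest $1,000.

$293,000

σ_p² = 0.46²·2.69² + 0.54²·0.707² + 2·-0.39·0.46·0.54·2.69·0.707 = 1.3084 (%²).
σ_p = √1.3084 = 1.144%.
At 90%, z = 1.282.
VaR = 1.282 × 1.144% = 1.467%; on $20,000,000 that is $293,400.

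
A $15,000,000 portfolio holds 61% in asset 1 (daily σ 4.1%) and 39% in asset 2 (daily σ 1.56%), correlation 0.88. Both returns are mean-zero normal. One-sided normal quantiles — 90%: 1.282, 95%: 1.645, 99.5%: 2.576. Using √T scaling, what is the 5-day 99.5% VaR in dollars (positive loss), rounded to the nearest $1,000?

$2,635,000

σ_p = √(0.61²·4.1² + 0.39²·1.56² + 2·0.88·0.61·0.39·4.1·1.56) = 3.050%.
σ_{5d} = 3.050% × √5 = 6.820%.
VaR = 2.576 × 6.820% = 17.568%; on $15,000,000 that is $2,635,200.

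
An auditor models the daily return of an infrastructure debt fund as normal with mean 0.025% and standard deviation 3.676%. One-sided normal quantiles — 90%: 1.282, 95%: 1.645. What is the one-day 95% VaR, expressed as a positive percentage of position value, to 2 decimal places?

VaR = −μ + z·σ = −(0.025%) + 1.645 × 3.676% = 6.022%.

6.02%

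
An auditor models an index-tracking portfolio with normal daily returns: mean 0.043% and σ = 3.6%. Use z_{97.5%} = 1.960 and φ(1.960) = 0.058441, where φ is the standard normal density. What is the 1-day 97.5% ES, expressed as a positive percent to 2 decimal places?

Tail multiplier: φ(z)/(1−α) = 0.058441 / 0.025 = 2.338.
ES = −(0.043%) + 3.6% × 2.338 = 8.374%.

8.37%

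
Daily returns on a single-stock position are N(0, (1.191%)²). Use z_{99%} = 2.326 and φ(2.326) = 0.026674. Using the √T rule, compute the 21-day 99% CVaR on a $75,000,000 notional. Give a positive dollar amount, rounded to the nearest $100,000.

$10,900,000

σ_{21d} = 1.191% × √21 = 5.458%.
ES multiplier = φ(z)/(1−α) = 0.026674/0.01 = 2.667.
ES = 5.458% × 2.667 = 14.556%; on $75,000,000: $10,917,000.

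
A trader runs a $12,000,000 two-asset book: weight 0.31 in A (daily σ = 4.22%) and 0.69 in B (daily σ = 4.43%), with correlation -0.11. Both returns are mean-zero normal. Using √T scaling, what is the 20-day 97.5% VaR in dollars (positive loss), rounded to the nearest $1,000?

$3,355,000

σ_p = √(0.31²·4.22² + 0.69²·4.43² + 2·-0.11·0.31·0.69·4.22·4.43) = 3.190%.
σ_{20d} = 3.190% × √20 = 14.266%.
z(97.5%) = 1.960.
VaR = 1.960 × 14.266% = 27.961%; on $12,000,000 that is $3,355,320.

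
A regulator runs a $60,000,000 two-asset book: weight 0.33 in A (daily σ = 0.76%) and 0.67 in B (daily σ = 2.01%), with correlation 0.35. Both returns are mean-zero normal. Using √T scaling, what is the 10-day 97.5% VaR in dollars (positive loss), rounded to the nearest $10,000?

σ_p = √(0.33²·0.76² + 0.67²·2.01² + 2·0.35·0.33·0.67·0.76·2.01) = 1.454%.
σ_{10d} = 1.454% × √10 = 4.598%.
z(97.5%) = 1.960.
VaR = 1.960 × 4.598% = 9.012%; on $60,000,000 that is $5,407,200.

$5,410,000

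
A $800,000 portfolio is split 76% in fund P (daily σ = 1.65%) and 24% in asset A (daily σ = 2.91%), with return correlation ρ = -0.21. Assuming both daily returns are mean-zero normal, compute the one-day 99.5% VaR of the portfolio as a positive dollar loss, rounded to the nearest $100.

$26,800

σ_p² = 0.76²·1.65² + 0.24²·2.91² + 2·-0.21·0.76·0.24·1.65·2.91 = 1.6924 (%²).
σ_p = √1.6924 = 1.301%.
At 99.5%, z = 2.576.
VaR = 2.576 × 1.301% = 3.351%; on $800,000 that is $26,808.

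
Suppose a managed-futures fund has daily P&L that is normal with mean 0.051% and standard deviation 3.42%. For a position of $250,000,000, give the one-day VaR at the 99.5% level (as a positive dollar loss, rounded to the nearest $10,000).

At 99.5% one-sided, z = 2.576.
VaR = −μ + z·σ = −(0.051%) + 2.576 × 3.42% = 8.759%.
On $250,000,000: 0.08759 × $250,000,000 = $21,897,500.

$21,900,000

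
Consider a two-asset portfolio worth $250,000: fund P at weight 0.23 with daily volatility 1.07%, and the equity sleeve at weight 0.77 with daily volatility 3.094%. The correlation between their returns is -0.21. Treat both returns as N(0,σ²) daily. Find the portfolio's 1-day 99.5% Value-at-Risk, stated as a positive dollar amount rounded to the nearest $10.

σ_p² = 0.23²·1.07² + 0.77²·3.094² + 2·-0.21·0.23·0.77·1.07·3.094 = 5.4901 (%²).
σ_p = √5.4901 = 2.343%.
At 99.5%, z = 2.576.
VaR = 2.576 × 2.343% = 6.036%; on $250,000 that is $15,090.

$15,090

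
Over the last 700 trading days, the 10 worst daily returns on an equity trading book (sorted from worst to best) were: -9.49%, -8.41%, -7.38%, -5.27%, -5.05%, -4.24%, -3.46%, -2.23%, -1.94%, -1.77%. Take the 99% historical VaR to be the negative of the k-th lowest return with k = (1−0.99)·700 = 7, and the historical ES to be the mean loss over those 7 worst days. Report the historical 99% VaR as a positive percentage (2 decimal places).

k = 7; the 7th lowest return is -3.46%, so VaR = 3.46%.

3.46%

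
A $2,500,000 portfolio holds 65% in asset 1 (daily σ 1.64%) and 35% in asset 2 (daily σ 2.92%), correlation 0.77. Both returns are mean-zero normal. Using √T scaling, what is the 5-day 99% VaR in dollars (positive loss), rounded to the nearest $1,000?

σ_p = √(0.65²·1.64² + 0.35²·2.92² + 2·0.77·0.65·0.35·1.64·2.92) = 1.964%.
σ_{5d} = 1.964% × √5 = 4.392%.
z(99%) = 2.326.
VaR = 2.326 × 4.392% = 10.216%; on $2,500,000 that is $255,400.

$255,000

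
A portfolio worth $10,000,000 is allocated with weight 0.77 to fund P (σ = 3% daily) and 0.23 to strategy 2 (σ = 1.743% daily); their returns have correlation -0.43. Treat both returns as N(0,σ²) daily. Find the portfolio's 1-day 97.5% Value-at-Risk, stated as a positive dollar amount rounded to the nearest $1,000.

$425,000

σ_p² = 0.77²·3² + 0.23²·1.743² + 2·-0.43·0.77·0.23·3·1.743 = 4.7004 (%²).
σ_p = √4.7004 = 2.168%.
At 97.5%, z = 1.960.
VaR = 1.960 × 2.168% = 4.249%; on $10,000,000 that is $424,900.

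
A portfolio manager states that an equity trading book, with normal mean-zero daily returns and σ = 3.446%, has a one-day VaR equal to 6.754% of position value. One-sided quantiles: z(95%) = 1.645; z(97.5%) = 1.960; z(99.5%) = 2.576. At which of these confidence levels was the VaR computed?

97.5%

Implied z = VaR/σ = 6.754 / 3.446 = 1.960.
This matches z(97.5%) = 1.960.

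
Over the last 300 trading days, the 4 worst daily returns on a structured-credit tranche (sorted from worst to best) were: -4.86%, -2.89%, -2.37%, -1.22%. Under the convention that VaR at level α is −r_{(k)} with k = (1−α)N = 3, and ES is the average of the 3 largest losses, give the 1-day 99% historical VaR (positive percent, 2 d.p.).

2.37%

k = 3; the 3rd lowest return is -2.37%, so VaR = 2.37%.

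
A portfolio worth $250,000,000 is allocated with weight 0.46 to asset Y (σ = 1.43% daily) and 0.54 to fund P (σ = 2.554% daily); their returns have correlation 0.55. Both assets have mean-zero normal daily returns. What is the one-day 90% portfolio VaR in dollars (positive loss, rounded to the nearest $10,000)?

$5,850,000

σ_p² = 0.46²·1.43² + 0.54²·2.554² + 2·0.55·0.46·0.54·1.43·2.554 = 3.3327 (%²).
σ_p = √3.3327 = 1.826%.
At 90%, z = 1.282.
VaR = 1.282 × 1.826% = 2.341%; on $250,000,000 that is $5,852,500.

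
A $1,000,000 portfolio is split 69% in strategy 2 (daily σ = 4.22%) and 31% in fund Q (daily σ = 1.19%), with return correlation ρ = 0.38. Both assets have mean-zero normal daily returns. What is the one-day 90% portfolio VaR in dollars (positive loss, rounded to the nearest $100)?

$39,400

σ_p² = 0.69²·4.22² + 0.31²·1.19² + 2·0.38·0.69·0.31·4.22·1.19 = 9.4310 (%²).
σ_p = √9.4310 = 3.071%.
At 90%, z = 1.282.
VaR = 1.282 × 3.071% = 3.937%; on $1,000,000 that is $39,370.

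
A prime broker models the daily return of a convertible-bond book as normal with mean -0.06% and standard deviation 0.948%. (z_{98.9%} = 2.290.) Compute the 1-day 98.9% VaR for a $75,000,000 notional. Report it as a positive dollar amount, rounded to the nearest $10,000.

$1,670,000

VaR = −μ + z·σ = −(-0.06%) + 2.290 × 0.948% = 2.231%.
On $75,000,000: 0.02231 × $75,000,000 = $1,673,250.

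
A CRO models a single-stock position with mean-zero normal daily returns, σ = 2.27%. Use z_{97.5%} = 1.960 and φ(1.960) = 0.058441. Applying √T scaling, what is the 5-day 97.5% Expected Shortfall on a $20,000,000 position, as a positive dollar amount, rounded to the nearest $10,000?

$2,370,000

σ_{5d} = 2.27% × √5 = 5.076%.
ES multiplier = φ(z)/(1−α) = 0.058441/0.025 = 2.338.
ES = 5.076% × 2.338 = 11.868%; on $20,000,000: $2,373,600.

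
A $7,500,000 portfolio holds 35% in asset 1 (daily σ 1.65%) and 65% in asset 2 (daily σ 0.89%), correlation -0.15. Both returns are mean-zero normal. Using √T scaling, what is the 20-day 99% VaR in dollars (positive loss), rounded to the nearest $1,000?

σ_p = √(0.35²·1.65² + 0.65²·0.89² + 2·-0.15·0.35·0.65·1.65·0.89) = 0.754%.
σ_{20d} = 0.754% × √20 = 3.372%.
z(99%) = 2.326.
VaR = 2.326 × 3.372% = 7.843%; on $7,500,000 that is $588,225.

$588,000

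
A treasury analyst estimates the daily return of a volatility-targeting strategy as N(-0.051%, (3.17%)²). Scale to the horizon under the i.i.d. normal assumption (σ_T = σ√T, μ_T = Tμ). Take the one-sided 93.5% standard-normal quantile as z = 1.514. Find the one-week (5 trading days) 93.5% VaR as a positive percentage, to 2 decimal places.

σ_{5d} = 3.17% × √5 = 7.088%; μ_{5d} = 5 × -0.051% = -0.255%.
VaR = −(-0.255%) + 1.514 × 7.088% = 10.986%.

10.99%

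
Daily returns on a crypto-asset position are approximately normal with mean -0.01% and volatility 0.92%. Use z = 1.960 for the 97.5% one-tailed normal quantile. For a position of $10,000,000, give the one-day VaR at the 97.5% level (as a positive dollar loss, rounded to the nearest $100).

VaR = −μ + z·σ = −(-0.01%) + 1.960 × 0.92% = 1.813%.
On $10,000,000: 0.01813 × $10,000,000 = $181,300.

$181,300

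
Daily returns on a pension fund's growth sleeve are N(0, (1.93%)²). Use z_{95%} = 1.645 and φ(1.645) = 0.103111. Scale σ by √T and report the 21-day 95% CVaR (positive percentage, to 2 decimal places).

σ_{21d} = 1.93% × √21 = 8.844%.
ES multiplier = φ(z)/(1−α) = 0.103111/0.05 = 2.062.
ES = 8.844% × 2.062 = 18.236%.

18.24%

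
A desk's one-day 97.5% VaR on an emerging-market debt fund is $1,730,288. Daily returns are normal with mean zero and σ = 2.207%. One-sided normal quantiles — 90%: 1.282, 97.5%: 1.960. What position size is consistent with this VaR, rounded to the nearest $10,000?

VaR as a fraction of value: z·σ = 1.960 × 2.207% = 4.32572%.
Position = $1,730,288 / 0.0432572 = $40,000,000.

$40,000,000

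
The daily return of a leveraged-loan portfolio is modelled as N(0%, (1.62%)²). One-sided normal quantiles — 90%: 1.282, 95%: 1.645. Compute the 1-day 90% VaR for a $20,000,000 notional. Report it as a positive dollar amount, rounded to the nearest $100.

$415,400

VaR = z·σ = 1.282 × 1.62% = 2.077%.
On $20,000,000: 0.02077 × $20,000,000 = $415,400.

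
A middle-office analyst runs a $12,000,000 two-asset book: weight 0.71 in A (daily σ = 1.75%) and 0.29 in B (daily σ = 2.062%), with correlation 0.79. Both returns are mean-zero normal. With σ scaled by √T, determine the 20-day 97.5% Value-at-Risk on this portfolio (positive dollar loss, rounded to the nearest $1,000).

$1,845,000

σ_p = √(0.71²·1.75² + 0.29²·2.062² + 2·0.79·0.71·0.29·1.75·2.062) = 1.754%.
σ_{20d} = 1.754% × √20 = 7.844%.
z(97.5%) = 1.960.
VaR = 1.960 × 7.844% = 15.374%; on $12,000,000 that is $1,844,880.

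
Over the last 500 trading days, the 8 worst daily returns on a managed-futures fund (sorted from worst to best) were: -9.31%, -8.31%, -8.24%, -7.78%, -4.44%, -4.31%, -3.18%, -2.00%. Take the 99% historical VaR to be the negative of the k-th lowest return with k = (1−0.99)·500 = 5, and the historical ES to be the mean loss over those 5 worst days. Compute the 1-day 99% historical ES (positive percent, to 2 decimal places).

7.62%

The 5 worst returns sum to -38.08%.
ES = −(-38.08%) / 5 = 7.616% ≈ 7.62%.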